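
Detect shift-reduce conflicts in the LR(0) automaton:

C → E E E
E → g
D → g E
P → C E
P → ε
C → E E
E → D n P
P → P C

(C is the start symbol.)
Yes — I4: [E → g .] vs [D → . g E]; I6: [C → E E .] vs [D → . g E]; I8: [P → .] vs [D → . g E]; I10: [E → D n P .] vs [D → . g E]

A shift-reduce conflict occurs when an LR(0) state has both:
  - a complete (reduce) item [A → α .] (dot at the end), and
  - a shift item [B → β . c γ] (dot before a terminal).

Augment with C' → C and build the canonical LR(0) collection (I0 = CLOSURE({[C' → . C]}), then GOTO on every symbol after a dot until no new states appear). It has 13 states:
  I0: { [C → . E E E], [C → . E E], [C' → . C], [D → . g E], [E → . D n P], [E → . g] }  — shift
  I1: { [C' → C .] }  — accept
  I2: { [E → D . n P] }  — shift
  I3: { [C → E . E E], [C → E . E], [D → . g E], [E → . D n P], [E → . g] }  — shift
  I4: { [D → . g E], [D → g . E], [E → . D n P], [E → . g], [E → g .] }  — shift, reduce
  I5: { [D → g E .] }  — reduce
  I6: { [C → E E . E], [C → E E .], [D → . g E], [E → . D n P], [E → . g] }  — shift, reduce
  I7: { [C → E E E .] }  — reduce
  I8: { [C → . E E E], [C → . E E], [D → . g E], [E → . D n P], [E → . g], [E → D n . P], [P → . C E], [P → . P C], [P → .] }  — shift, reduce
  I9: { [D → . g E], [E → . D n P], [E → . g], [P → C . E] }  — shift
  I10: { [C → . E E E], [C → . E E], [D → . g E], [E → . D n P], [E → . g], [E → D n P .], [P → P . C] }  — shift, reduce
  I11: { [P → P C .] }  — reduce
  I12: { [P → C E .] }  — reduce

I4 contains reduce item [E → g .] and shift items [D → . g E], [E → . g] — shift-reduce conflict.
I6 contains reduce item [C → E E .] and shift items [D → . g E], [E → . g] — shift-reduce conflict.
I8 contains reduce item [P → .] and shift items [D → . g E], [E → . g] — shift-reduce conflict.
I10 contains reduce item [E → D n P .] and shift items [D → . g E], [E → . g] — shift-reduce conflict.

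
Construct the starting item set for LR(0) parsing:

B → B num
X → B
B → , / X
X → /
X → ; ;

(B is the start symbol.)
{ [B → . , / X], [B → . B num], [B' → . B] }

First, augment the grammar with B' → B
I₀ = CLOSURE({ [B' → . B] }):
  [B' → . B] has the dot before B: add [B → . B num], [B → . , / X]
No further items can be added.

I₀ = { [B → . , / X], [B → . B num], [B' → . B] }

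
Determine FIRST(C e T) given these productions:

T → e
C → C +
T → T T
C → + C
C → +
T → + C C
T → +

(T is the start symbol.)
FIRST sets of the non-terminals involved (from the grammar, by fixed-point iteration):
  FIRST(C) = { '+' }

To compute FIRST(C e T), process the symbols left to right:
Symbol C is a non-terminal. Add FIRST(C) \ {ε} = { '+' }
C is not nullable (ε ∉ FIRST(C)), so stop here.
FIRST(C e T) = { '+' }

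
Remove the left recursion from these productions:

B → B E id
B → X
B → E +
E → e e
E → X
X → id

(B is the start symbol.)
B → X B'
B → E + B'
B' → E id B'
B' → ε
E → e e
E → X
X → id

B is directly left-recursive. The standard transformation for
  A → A α₁ | ... | A α_m | β₁ | ... | β_n
is
  A  → β₁ A' | ... | β_n A'
  A' → α₁ A' | ... | α_m A' | ε

B → X becomes B → X B'
B → E + becomes B → E + B'
B → B E id becomes B' → E id B'
Add B' → ε

Productions for other non-terminals are unchanged:
  E → e e
  E → X
  X → id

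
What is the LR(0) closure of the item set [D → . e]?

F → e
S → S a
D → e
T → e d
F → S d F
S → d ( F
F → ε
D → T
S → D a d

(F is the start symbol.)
Start with: [D → . e]
The dot precedes the terminal e, so nothing is added.

CLOSURE = { [D → . e] }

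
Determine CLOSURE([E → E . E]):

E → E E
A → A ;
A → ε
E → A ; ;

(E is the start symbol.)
Start with: [E → E . E]
  [E → E . E] has the dot before E: add [E → . E E], [E → . A ; ;]
  [E → . A ; ;] has the dot before A: add [A → . A ;], [A → .]
No further items can be added.

CLOSURE = { [A → . A ;], [A → .], [E → . A ; ;], [E → . E E], [E → E . E] }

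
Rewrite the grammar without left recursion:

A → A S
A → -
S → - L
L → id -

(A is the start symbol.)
A is directly left-recursive. The standard transformation for
  A → A α₁ | ... | A α_m | β₁ | ... | β_n
is
  A  → β₁ A' | ... | β_n A'
  A' → α₁ A' | ... | α_m A' | ε

A → - becomes A → - A'
A → A S becomes A' → S A'
Add A' → ε

Productions for other non-terminals are unchanged:
  S → - L
  L → id -

Resulting grammar:
A → - A'
A' → S A'
A' → ε
S → - L
L → id -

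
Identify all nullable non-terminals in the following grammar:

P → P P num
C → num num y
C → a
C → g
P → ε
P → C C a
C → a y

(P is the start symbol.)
{ 'P' }

A non-terminal is nullable if it can derive ε (the empty string): either it has an ε-production, or it has a production whose right-hand side consists entirely of nullable non-terminals.

ε-productions: P → ε
So P is immediately nullable.
No further non-terminal can be added: every production for the remaining non-terminals contains a terminal or a non-nullable non-terminal.
Nullable = { 'P' }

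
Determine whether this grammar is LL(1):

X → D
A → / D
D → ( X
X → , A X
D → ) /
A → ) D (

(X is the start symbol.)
Relevant sets:
  FIRST(D) = { '(', ')' }

For X:
  PREDICT(X → D) = { '(', ')' }
  PREDICT(X → ',' A X) = { ',' }
For A:
  PREDICT(A → '/' D) = { '/' }
  PREDICT(A → ')' D '(') = { ')' }
For D:
  PREDICT(D → '(' X) = { '(' }
  PREDICT(D → ')' '/') = { ')' }

All predict sets are disjoint. The grammar IS LL(1).

Answer: Yes, the grammar is LL(1).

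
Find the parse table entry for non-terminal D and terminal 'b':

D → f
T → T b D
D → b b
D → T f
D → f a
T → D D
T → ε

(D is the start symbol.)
To find M[D, 'b'], we find productions for D where 'b' is in the predict set (PREDICT(N → α) = (FIRST(α) \ {ε}) ∪ (FOLLOW(N) if α ⇒* ε)).

Relevant sets:
  FIRST(T) = { 'b', 'f', ε }

D → f: PREDICT = { 'f' }
D → b b: PREDICT = { 'b' }
  'b' is in predict set, so this production goes in M[D, 'b']
D → T f: PREDICT = { 'b', 'f' }
  'b' is in predict set, so this production goes in M[D, 'b']
D → f a: PREDICT = { 'f' }

M[D, 'b'] = D → b b, D → T f  (a multiply-defined cell — the grammar is not LL(1))

Answer: D → b b, D → T f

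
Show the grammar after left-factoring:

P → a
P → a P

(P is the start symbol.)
P → a P'
P' → ε
P' → P

Left-factoring transforms A → αβ₁ | αβ₂ into A → αA' and A' → β₁ | β₂
(α is the longest common prefix among the alternatives). Repeat until
no nonterminal has two alternatives with a common prefix.

Round 1: P has alternatives sharing prefix 'a'. Introduce P': P → a P'
  Add: P' → ε
  Add: P' → P

No remaining common prefixes — done.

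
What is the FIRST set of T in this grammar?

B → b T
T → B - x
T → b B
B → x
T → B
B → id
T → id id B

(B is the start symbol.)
{ 'b', 'id', 'x' }

To compute FIRST(T), examine every production with T on the left-hand side, reading each right-hand side left to right until a non-nullable symbol is reached.

FIRST sets of the other non-terminals involved (by the same procedure, iterated to a fixed point):
  FIRST(B) = { 'b', 'id', 'x' }

From T → B - x:
  - B is a non-terminal: add FIRST(B) \ {ε} = { 'b', 'id', 'x' }
    B is not nullable, so stop
From T → b B:
  - b is a terminal: add 'b' and stop
From T → B:
  - B is a non-terminal: add FIRST(B) \ {ε} = { 'b', 'id', 'x' }
    B is not nullable, so stop
From T → id id B:
  - id is a terminal: add 'id' and stop

Collecting: FIRST(T) = { 'b', 'id', 'x' }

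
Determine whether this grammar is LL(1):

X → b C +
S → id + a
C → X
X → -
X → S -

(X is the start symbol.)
Relevant sets:
  FIRST(S) = { 'id' }

For X:
  PREDICT(X → b C '+') = { 'b' }
  PREDICT(X → '-') = { '-' }
  PREDICT(X → S '-') = { 'id' }
S, C have a single production, so nothing to check there.

All predict sets are disjoint. The grammar IS LL(1).

Answer: Yes, the grammar is LL(1).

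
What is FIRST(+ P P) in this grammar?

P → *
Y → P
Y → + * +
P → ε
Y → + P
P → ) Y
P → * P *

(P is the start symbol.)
{ '+' }

To compute FIRST(+ P P), process the symbols left to right:
Symbol + is a terminal. Add '+' and stop.
FIRST(+ P P) = { '+' }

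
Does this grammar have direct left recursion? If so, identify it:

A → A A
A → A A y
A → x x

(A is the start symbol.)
Yes, A is left-recursive

A → A A: LEFT RECURSIVE (starts with A)
A → A A y: LEFT RECURSIVE (starts with A)
A → x x: starts with x

The grammar has direct left recursion on: A.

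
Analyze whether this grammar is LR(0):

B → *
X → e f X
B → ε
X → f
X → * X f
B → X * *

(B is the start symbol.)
No. Shift-reduce conflict between [B → .] and [B → . *]

Augment with B' → B and build the canonical LR(0) collection (I0 = CLOSURE({[B' → . B]}), then GOTO on every symbol after a dot until no new states appear). It has 13 states:
  I0: { [B → . *], [B → . X * *], [B → .], [B' → . B], [X → . * X f], [X → . e f X], [X → . f] }  — shift, reduce
  I1: { [B → * .], [X → * . X f], [X → . * X f], [X → . e f X], [X → . f] }  — shift, reduce
  I2: { [B' → B .] }  — accept
  I3: { [B → X . * *] }  — shift
  I4: { [X → e . f X] }  — shift
  I5: { [X → f .] }  — reduce
  I6: { [X → . * X f], [X → . e f X], [X → . f], [X → e f . X] }  — shift
  I7: { [X → * . X f], [X → . * X f], [X → . e f X], [X → . f] }  — shift
  I8: { [X → e f X .] }  — reduce
  I9: { [X → * X . f] }  — shift
  I10: { [X → * X f .] }  — reduce
  I11: { [B → X * . *] }  — shift
  I12: { [B → X * * .] }  — reduce

Conflict in state I0:
  Shift-reduce conflict between [B → .] and [B → . *]
So the grammar is NOT LR(0).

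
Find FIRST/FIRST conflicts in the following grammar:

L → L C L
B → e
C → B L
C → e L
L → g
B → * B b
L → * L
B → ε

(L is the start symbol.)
A FIRST/FIRST conflict occurs when two productions N → α and N → β for the same non-terminal have FIRST(α) ∩ FIRST(β) ≠ ∅ (with ε ∈ FIRST of a nullable right-hand side, so two nullable alternatives also conflict).

FIRST sets of the non-terminals at (or reachable through a nullable prefix from) the front of some alternative:
  FIRST(L) = { '*', 'g' }
  FIRST(B) = { '*', 'e', ε }

Productions for L:
  L → L C L: FIRST = { '*', 'g' }
  L → g: FIRST = { 'g' }
  L → * L: FIRST = { '*' }
Productions for B:
  B → e: FIRST = { 'e' }
  B → * B b: FIRST = { '*' }
  B → ε: FIRST = { ε }
Productions for C:
  C → B L: FIRST = { '*', 'e', 'g' }
  C → e L: FIRST = { 'e' }

Conflict for L: L → L C L and L → g
  Overlap: { 'g' }
Conflict for L: L → L C L and L → * L
  Overlap: { '*' }
Conflict for C: C → B L and C → e L
  Overlap: { 'e' }

Answer: Yes. L → L C L / L → g on { 'g' }; L → L C L / L → '*' L on { '*' }; C → B L / C → e L on { 'e' }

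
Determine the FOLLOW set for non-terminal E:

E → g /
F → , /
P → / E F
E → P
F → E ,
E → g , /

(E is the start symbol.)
{ $, ',', '/', 'g' }

E is the start symbol, so $ ∈ FOLLOW(E).
In P → / E F: E is followed by F, add FIRST(F) \ {ε} = { ',', '/', 'g' }
In F → E ,: E is followed by ',', add FIRST(',') \ {ε} = { ',' }

Taking the union: FOLLOW(E) = { $, ',', '/', 'g' }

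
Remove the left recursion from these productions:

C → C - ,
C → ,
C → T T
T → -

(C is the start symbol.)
C is directly left-recursive. The standard transformation for
  A → A α₁ | ... | A α_m | β₁ | ... | β_n
is
  A  → β₁ A' | ... | β_n A'
  A' → α₁ A' | ... | α_m A' | ε

C → , becomes C → , C'
C → T T becomes C → T T C'
C → C - , becomes C' → - , C'
Add C' → ε

Productions for other non-terminals are unchanged:
  T → -

Resulting grammar:
C → , C'
C → T T C'
C' → - , C'
C' → ε
T → -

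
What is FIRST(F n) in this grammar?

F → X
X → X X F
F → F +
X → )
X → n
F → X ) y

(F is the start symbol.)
FIRST sets of the non-terminals involved (from the grammar, by fixed-point iteration):
  FIRST(F) = { ')', 'n' }

To compute FIRST(F n), process the symbols left to right:
Symbol F is a non-terminal. Add FIRST(F) \ {ε} = { ')', 'n' }
F is not nullable (ε ∉ FIRST(F)), so stop here.
FIRST(F n) = { ')', 'n' }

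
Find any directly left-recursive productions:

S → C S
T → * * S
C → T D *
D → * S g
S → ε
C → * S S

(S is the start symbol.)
Direct left recursion occurs when N → N α for some non-terminal N (the right-hand side begins with the left-hand side itself).

S → C S: starts with C
T → * * S: starts with '*'
C → T D *: starts with T
D → * S g: starts with '*'
S → ε: starts with ε
C → * S S: starts with '*'

No direct left recursion found.

Answer: No direct left recursion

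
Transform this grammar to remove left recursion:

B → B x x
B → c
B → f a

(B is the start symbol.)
B is directly left-recursive. The standard transformation for
  A → A α₁ | ... | A α_m | β₁ | ... | β_n
is
  A  → β₁ A' | ... | β_n A'
  A' → α₁ A' | ... | α_m A' | ε

B → c becomes B → c B'
B → f a becomes B → f a B'
B → B x x becomes B' → x x B'
Add B' → ε

Resulting grammar:
B → c B'
B → f a B'
B' → x x B'
B' → ε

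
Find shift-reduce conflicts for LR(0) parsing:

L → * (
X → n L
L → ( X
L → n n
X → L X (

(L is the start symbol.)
A shift-reduce conflict occurs when an LR(0) state has both:
  - a complete (reduce) item [A → α .] (dot at the end), and
  - a shift item [B → β . c γ] (dot before a terminal).

Augment with L' → L and build the canonical LR(0) collection (I0 = CLOSURE({[L' → . L]}), then GOTO on every symbol after a dot until no new states appear). It has 14 states:
  I0: { [L → . ( X], [L → . * (], [L → . n n], [L' → . L] }  — shift
  I1: { [L → ( . X], [L → . ( X], [L → . * (], [L → . n n], [X → . L X (], [X → . n L] }  — shift
  I2: { [L → * . (] }  — shift
  I3: { [L' → L .] }  — accept
  I4: { [L → n . n] }  — shift
  I5: { [L → n n .] }  — reduce
  I6: { [L → * ( .] }  — reduce
  I7: { [L → . ( X], [L → . * (], [L → . n n], [X → . L X (], [X → . n L], [X → L . X (] }  — shift
  I8: { [L → ( X .] }  — reduce
  I9: { [L → . ( X], [L → . * (], [L → . n n], [L → n . n], [X → n . L] }  — shift
  I10: { [X → n L .] }  — reduce
  I11: { [L → n . n], [L → n n .] }  — shift, reduce
  I12: { [X → L X . (] }  — shift
  I13: { [X → L X ( .] }  — reduce

I11 contains reduce item [L → n n .] and shift item [L → n . n] — shift-reduce conflict.

Answer: Yes — I11: [L → n n .] vs [L → n . n]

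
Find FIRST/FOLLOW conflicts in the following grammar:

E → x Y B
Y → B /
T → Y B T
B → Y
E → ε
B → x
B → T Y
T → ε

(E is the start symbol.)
Yes. T → Y B T with FOLLOW(T) on { 'x' }

A FIRST/FOLLOW conflict occurs when a non-terminal N has a nullable alternative N → β (β ⇒* ε) and another alternative N → α with FIRST(α) ∩ FOLLOW(N) ≠ ∅: on such a lookahead the parser cannot decide between expanding α and letting N vanish via β.

Nullable non-terminals: E, T.
FIRST sets used below: FIRST(Y) = { 'x' }

E: nullable alternative(s) E → ε; FOLLOW(E) = { $ }
  E → x Y B: FIRST \ {ε} = { 'x' } — disjoint from FOLLOW(E)
  E → ε: FIRST \ {ε} = { } — this is the only nullable alternative, skip

T: nullable alternative(s) T → ε; FOLLOW(T) = { 'x' }
  T → Y B T: FIRST \ {ε} = { 'x' } — overlaps FOLLOW(T) on { 'x' }: CONFLICT
  T → ε: FIRST \ {ε} = { } — this is the only nullable alternative, skip

B, Y have no nullable alternative, so no FIRST/FOLLOW check is needed there.

So the grammar has 1 FIRST/FOLLOW conflict (marked CONFLICT above).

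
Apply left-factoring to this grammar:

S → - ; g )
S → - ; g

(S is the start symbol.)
Left-factoring transforms A → αβ₁ | αβ₂ into A → αA' and A' → β₁ | β₂
(α is the longest common prefix among the alternatives). Repeat until
no nonterminal has two alternatives with a common prefix.

Round 1: S has alternatives sharing prefix '- ; g'. Introduce S': S → - ; g S'
  Add: S' → )
  Add: S' → ε

No remaining common prefixes — done.

Resulting grammar:
S → - ; g S'
S' → )
S' → ε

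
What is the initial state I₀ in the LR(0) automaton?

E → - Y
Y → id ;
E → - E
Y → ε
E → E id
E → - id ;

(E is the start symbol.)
{ [E → . - E], [E → . - Y], [E → . - id ;], [E → . E id], [E' → . E] }

First, augment the grammar with E' → E
I₀ = CLOSURE({ [E' → . E] }):
  [E' → . E] has the dot before E: add [E → . - Y], [E → . - E], [E → . E id], [E → . - id ;]
No further items can be added.

I₀ = { [E → . - E], [E → . - Y], [E → . - id ;], [E → . E id], [E' → . E] }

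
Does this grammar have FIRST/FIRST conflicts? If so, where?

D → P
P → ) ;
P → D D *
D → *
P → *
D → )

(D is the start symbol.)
FIRST sets of the non-terminals at (or reachable through a nullable prefix from) the front of some alternative:
  FIRST(P) = { ')', '*' }
  FIRST(D) = { ')', '*' }

Productions for D:
  D → P: FIRST = { ')', '*' }
  D → *: FIRST = { '*' }
  D → ): FIRST = { ')' }
Productions for P:
  P → ) ;: FIRST = { ')' }
  P → D D *: FIRST = { ')', '*' }
  P → *: FIRST = { '*' }

Conflict for D: D → P and D → *
  Overlap: { '*' }
Conflict for D: D → P and D → )
  Overlap: { ')' }
Conflict for P: P → ) ; and P → D D *
  Overlap: { ')' }
Conflict for P: P → D D * and P → *
  Overlap: { '*' }

Answer: Yes. D → P / D → '*' on { '*' }; D → P / D → ')' on { ')' }; P → ')' ';' / P → D D '*' on { ')' }; P → D D '*' / P → '*' on { '*' }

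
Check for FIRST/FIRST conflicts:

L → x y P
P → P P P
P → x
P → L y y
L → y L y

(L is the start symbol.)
Yes. P → P P P / P → x on { 'x' }; P → P P P / P → L y y on { 'x', 'y' }; P → x / P → L y y on { 'x' }

FIRST sets of the non-terminals at (or reachable through a nullable prefix from) the front of some alternative:
  FIRST(P) = { 'x', 'y' }
  FIRST(L) = { 'x', 'y' }

Productions for L:
  L → x y P: FIRST = { 'x' }
  L → y L y: FIRST = { 'y' }
Productions for P:
  P → P P P: FIRST = { 'x', 'y' }
  P → x: FIRST = { 'x' }
  P → L y y: FIRST = { 'x', 'y' }

Conflict for P: P → P P P and P → x
  Overlap: { 'x' }
Conflict for P: P → P P P and P → L y y
  Overlap: { 'x', 'y' }
Conflict for P: P → x and P → L y y
  Overlap: { 'x' }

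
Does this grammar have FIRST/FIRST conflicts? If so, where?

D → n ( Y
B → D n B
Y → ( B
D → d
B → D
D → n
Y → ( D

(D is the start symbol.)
Yes. D → n '(' Y / D → n on { 'n' }; B → D n B / B → D on { 'd', 'n' }; Y → '(' B / Y → '(' D on { '(' }

A FIRST/FIRST conflict occurs when two productions N → α and N → β for the same non-terminal have FIRST(α) ∩ FIRST(β) ≠ ∅ (with ε ∈ FIRST of a nullable right-hand side, so two nullable alternatives also conflict).

FIRST sets of the non-terminals at (or reachable through a nullable prefix from) the front of some alternative:
  FIRST(D) = { 'd', 'n' }

Productions for D:
  D → n ( Y: FIRST = { 'n' }
  D → d: FIRST = { 'd' }
  D → n: FIRST = { 'n' }
Productions for B:
  B → D n B: FIRST = { 'd', 'n' }
  B → D: FIRST = { 'd', 'n' }
Productions for Y:
  Y → ( B: FIRST = { '(' }
  Y → ( D: FIRST = { '(' }

Conflict for D: D → n ( Y and D → n
  Overlap: { 'n' }
Conflict for B: B → D n B and B → D
  Overlap: { 'd', 'n' }
Conflict for Y: Y → ( B and Y → ( D
  Overlap: { '(' }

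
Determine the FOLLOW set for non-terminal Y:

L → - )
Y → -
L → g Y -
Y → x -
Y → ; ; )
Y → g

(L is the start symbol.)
To compute FOLLOW(Y), find every occurrence of Y on a right-hand side N → α Y β: add FIRST(β) \ {ε}, and if β is empty or nullable also add FOLLOW(N). Iterate to a fixed point.

In L → g Y -: Y is followed by '-', add FIRST('-') \ {ε} = { '-' }

Taking the union: FOLLOW(Y) = { '-' }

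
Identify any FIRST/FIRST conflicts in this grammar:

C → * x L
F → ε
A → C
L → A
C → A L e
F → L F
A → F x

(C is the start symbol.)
Yes. C → '*' x L / C → A L e on { '*' }; A → C / A → F x on { '*', 'x' }

FIRST sets of the non-terminals at (or reachable through a nullable prefix from) the front of some alternative:
  FIRST(A) = { '*', 'x' }
  FIRST(L) = { '*', 'x' }
  FIRST(C) = { '*', 'x' }
  FIRST(F) = { '*', 'x', ε }

Productions for C:
  C → * x L: FIRST = { '*' }
  C → A L e: FIRST = { '*', 'x' }
Productions for F:
  F → ε: FIRST = { ε }
  F → L F: FIRST = { '*', 'x' }
Productions for A:
  A → C: FIRST = { '*', 'x' }
  A → F x: FIRST = { '*', 'x' }
L has only one production, so no FIRST/FIRST conflict is possible there.

Conflict for C: C → * x L and C → A L e
  Overlap: { '*' }
Conflict for A: A → C and A → F x
  Overlap: { '*', 'x' }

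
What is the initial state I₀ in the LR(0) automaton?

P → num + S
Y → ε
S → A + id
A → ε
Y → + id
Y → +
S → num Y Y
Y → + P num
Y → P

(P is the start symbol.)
{ [P → . num + S], [P' → . P] }

First, augment the grammar with P' → P
I₀ = CLOSURE({ [P' → . P] }):
  [P' → . P] has the dot before P: add [P → . num + S]
No further items can be added.

I₀ = { [P → . num + S], [P' → . P] }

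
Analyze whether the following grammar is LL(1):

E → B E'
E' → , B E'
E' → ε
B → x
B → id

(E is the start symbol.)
Yes, the grammar is LL(1).

Relevant sets:
  FOLLOW(E') = { $ }

For E':
  PREDICT(E' → ',' B E') = { ',' }
  PREDICT(E' → ε) = { $ }
For B:
  PREDICT(B → x) = { 'x' }
  PREDICT(B → id) = { 'id' }
E has a single production, so nothing to check there.

All predict sets are disjoint. The grammar IS LL(1).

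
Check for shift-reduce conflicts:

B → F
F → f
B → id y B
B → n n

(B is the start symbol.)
No shift-reduce conflicts

A shift-reduce conflict occurs when an LR(0) state has both:
  - a complete (reduce) item [A → α .] (dot at the end), and
  - a shift item [B → β . c γ] (dot before a terminal).

Augment with B' → B and build the canonical LR(0) collection (I0 = CLOSURE({[B' → . B]}), then GOTO on every symbol after a dot until no new states appear). It has 9 states:
  I0: { [B → . F], [B → . id y B], [B → . n n], [B' → . B], [F → . f] }  — shift
  I1: { [B' → B .] }  — accept
  I2: { [B → F .] }  — reduce
  I3: { [F → f .] }  — reduce
  I4: { [B → id . y B] }  — shift
  I5: { [B → n . n] }  — shift
  I6: { [B → n n .] }  — reduce
  I7: { [B → . F], [B → . id y B], [B → . n n], [B → id y . B], [F → . f] }  — shift
  I8: { [B → id y B .] }  — reduce

No state contains both a complete item and a shift item.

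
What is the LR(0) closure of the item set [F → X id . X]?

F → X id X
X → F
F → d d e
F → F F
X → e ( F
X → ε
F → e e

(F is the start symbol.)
To compute CLOSURE, for each item [A → α.Bβ] where B is a non-terminal, add [B → .γ] for all productions B → γ; repeat for the newly added items until nothing changes.

Start with: [F → X id . X]
  [F → X id . X] has the dot before X: add [X → . F], [X → . e ( F], [X → .]
  [X → . F] has the dot before F: add [F → . X id X], [F → . d d e], [F → . F F], [F → . e e]
No further items can be added.

CLOSURE = { [F → . F F], [F → . X id X], [F → . d d e], [F → . e e], [F → X id . X], [X → . F], [X → . e ( F], [X → .] }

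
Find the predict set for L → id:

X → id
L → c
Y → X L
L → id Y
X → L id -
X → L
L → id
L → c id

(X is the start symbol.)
PREDICT(L → id) = (FIRST(RHS) \ {ε}) ∪ (FOLLOW(L) if ε ∈ FIRST(RHS), i.e. RHS ⇒* ε)
FIRST(id) = { 'id' }
ε ∉ FIRST(id), so FOLLOW(L) is not added.
PREDICT(L → id) = { 'id' }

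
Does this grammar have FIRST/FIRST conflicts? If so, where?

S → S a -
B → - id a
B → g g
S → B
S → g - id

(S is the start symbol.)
Yes. S → S a '-' / S → B on { '-', 'g' }; S → S a '-' / S → g '-' id on { 'g' }; S → B / S → g '-' id on { 'g' }

A FIRST/FIRST conflict occurs when two productions N → α and N → β for the same non-terminal have FIRST(α) ∩ FIRST(β) ≠ ∅ (with ε ∈ FIRST of a nullable right-hand side, so two nullable alternatives also conflict).

FIRST sets of the non-terminals at (or reachable through a nullable prefix from) the front of some alternative:
  FIRST(S) = { '-', 'g' }
  FIRST(B) = { '-', 'g' }

Productions for S:
  S → S a -: FIRST = { '-', 'g' }
  S → B: FIRST = { '-', 'g' }
  S → g - id: FIRST = { 'g' }
Productions for B:
  B → - id a: FIRST = { '-' }
  B → g g: FIRST = { 'g' }

Conflict for S: S → S a - and S → B
  Overlap: { '-', 'g' }
Conflict for S: S → S a - and S → g - id
  Overlap: { 'g' }
Conflict for S: S → B and S → g - id
  Overlap: { 'g' }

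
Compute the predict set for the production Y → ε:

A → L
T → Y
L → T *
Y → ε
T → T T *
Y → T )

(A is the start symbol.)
{ ')', '*' }

PREDICT(Y → ε) = (FIRST(RHS) \ {ε}) ∪ (FOLLOW(Y) if ε ∈ FIRST(RHS), i.e. RHS ⇒* ε)
The right-hand side is ε (FIRST(ε) = { ε }), so the predict set is FOLLOW(Y) = { ')', '*' }
PREDICT(Y → ε) = { ')', '*' }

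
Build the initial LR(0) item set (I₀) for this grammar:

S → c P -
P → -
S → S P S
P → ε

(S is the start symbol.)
{ [S → . S P S], [S → . c P -], [S' → . S] }

First, augment the grammar with S' → S
I₀ = CLOSURE({ [S' → . S] }):
  [S' → . S] has the dot before S: add [S → . c P -], [S → . S P S]
No further items can be added.

I₀ = { [S → . S P S], [S → . c P -], [S' → . S] }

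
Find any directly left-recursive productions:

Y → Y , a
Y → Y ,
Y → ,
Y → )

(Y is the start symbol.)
Yes, Y is left-recursive

Y → Y , a: LEFT RECURSIVE (starts with Y)
Y → Y ,: LEFT RECURSIVE (starts with Y)
Y → ,: starts with ','
Y → ): starts with ')'

The grammar has direct left recursion on: Y.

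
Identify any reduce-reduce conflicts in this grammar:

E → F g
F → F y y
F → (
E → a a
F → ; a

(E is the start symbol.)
A reduce-reduce conflict occurs when an LR(0) state has two complete items [A → α .] and [B → β .] — both call for a reduction, and with no lookahead the parser cannot choose between them.

Augment with E' → E and build the canonical LR(0) collection (I0 = CLOSURE({[E' → . E]}), then GOTO on every symbol after a dot until no new states appear). It has 11 states:
  I0: { [E → . F g], [E → . a a], [E' → . E], [F → . (], [F → . ; a], [F → . F y y] }  — shift
  I1: { [F → ( .] }  — reduce
  I2: { [F → ; . a] }  — shift
  I3: { [E' → E .] }  — accept
  I4: { [E → F . g], [F → F . y y] }  — shift
  I5: { [E → a . a] }  — shift
  I6: { [E → a a .] }  — reduce
  I7: { [E → F g .] }  — reduce
  I8: { [F → F y . y] }  — shift
  I9: { [F → F y y .] }  — reduce
  I10: { [F → ; a .] }  — reduce

No state contains more than one complete item.

Answer: No reduce-reduce conflicts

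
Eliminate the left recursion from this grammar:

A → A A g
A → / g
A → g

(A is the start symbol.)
A is directly left-recursive. The standard transformation for
  A → A α₁ | ... | A α_m | β₁ | ... | β_n
is
  A  → β₁ A' | ... | β_n A'
  A' → α₁ A' | ... | α_m A' | ε

A → / g becomes A → / g A'
A → g becomes A → g A'
A → A A g becomes A' → A g A'
Add A' → ε

Resulting grammar:
A → / g A'
A → g A'
A' → A g A'
A' → ε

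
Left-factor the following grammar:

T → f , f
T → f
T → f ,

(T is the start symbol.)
T → f T'
T' → , T''
T'' → f
T'' → ε
T' → ε

Left-factoring transforms A → αβ₁ | αβ₂ into A → αA' and A' → β₁ | β₂
(α is the longest common prefix among the alternatives). Repeat until
no nonterminal has two alternatives with a common prefix.

Round 1: T has alternatives sharing prefix 'f'. Introduce T': T → f T'
  Add: T' → , f
  Add: T' → ε
  Add: T' → ,

Round 2: T' has alternatives sharing prefix ','. Introduce T'': T' → , T''
  Add: T'' → f
  Add: T'' → ε

No remaining common prefixes — done.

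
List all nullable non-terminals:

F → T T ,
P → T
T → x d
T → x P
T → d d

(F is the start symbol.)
A non-terminal is nullable if it can derive ε (the empty string): either it has an ε-production, or it has a production whose right-hand side consists entirely of nullable non-terminals.

There are no ε-productions, so no non-terminal can derive ε.
No non-terminals are nullable.

Answer: None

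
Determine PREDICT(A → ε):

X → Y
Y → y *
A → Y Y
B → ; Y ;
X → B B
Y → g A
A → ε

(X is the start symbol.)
{ $, ';', 'g', 'y' }

PREDICT(A → ε) = (FIRST(RHS) \ {ε}) ∪ (FOLLOW(A) if ε ∈ FIRST(RHS), i.e. RHS ⇒* ε)
The right-hand side is ε (FIRST(ε) = { ε }), so the predict set is FOLLOW(A) = { $, ';', 'g', 'y' }
PREDICT(A → ε) = { $, ';', 'g', 'y' }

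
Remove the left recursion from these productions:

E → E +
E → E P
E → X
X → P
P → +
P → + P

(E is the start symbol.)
E is directly left-recursive. The standard transformation for
  A → A α₁ | ... | A α_m | β₁ | ... | β_n
is
  A  → β₁ A' | ... | β_n A'
  A' → α₁ A' | ... | α_m A' | ε

E → X becomes E → X E'
E → E + becomes E' → + E'
E → E P becomes E' → P E'
Add E' → ε

Productions for other non-terminals are unchanged:
  X → P
  P → +
  P → + P

Resulting grammar:
E → X E'
E' → + E'
E' → P E'
E' → ε
X → P
P → +
P → + P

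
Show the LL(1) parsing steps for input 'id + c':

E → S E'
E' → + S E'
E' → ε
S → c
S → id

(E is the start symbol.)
LL(1) parsing maintains a stack (initially the start symbol over $) and the input. At each step: if the stack top is a terminal, match it against the current input token; if it is a non-terminal N, replace it with the RHS of M[N, lookahead] (the unique production whose predict set contains the lookahead).

Stack is shown with the top on the left.

Stack     Input     Action
--------------------------
E $       id + c $  output E → S E'
S E' $    id + c $  output S → id
id E' $   id + c $  match 'id'
E' $      + c $     output E' → + S E'
+ S E' $  + c $     match '+'
S E' $    c $       output S → c
c E' $    c $       match 'c'
E' $      $         output E' → ε
$         $         accept

The string is accepted.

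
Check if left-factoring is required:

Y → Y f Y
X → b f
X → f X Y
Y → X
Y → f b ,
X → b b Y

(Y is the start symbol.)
Yes, X has productions with common prefix 'b'

Left-factoring is needed when two productions for the same non-terminal
share a common prefix on the right-hand side.

Productions for Y:
  Y → Y f Y
  Y → X
  Y → f b ,
Productions for X:
  X → b f
  X → f X Y
  X → b b Y

Found common prefix 'b' in productions for X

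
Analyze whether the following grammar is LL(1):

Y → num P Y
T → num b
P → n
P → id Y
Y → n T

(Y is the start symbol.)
Yes, the grammar is LL(1).

For Y:
  PREDICT(Y → num P Y) = { 'num' }
  PREDICT(Y → n T) = { 'n' }
For P:
  PREDICT(P → n) = { 'n' }
  PREDICT(P → id Y) = { 'id' }
T has a single production, so nothing to check there.

All predict sets are disjoint. The grammar IS LL(1).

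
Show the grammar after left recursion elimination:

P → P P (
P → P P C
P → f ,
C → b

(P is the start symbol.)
P → f , P'
P' → P ( P'
P' → P C P'
P' → ε
C → b

P is directly left-recursive. The standard transformation for
  A → A α₁ | ... | A α_m | β₁ | ... | β_n
is
  A  → β₁ A' | ... | β_n A'
  A' → α₁ A' | ... | α_m A' | ε

P → f , becomes P → f , P'
P → P P ( becomes P' → P ( P'
P → P P C becomes P' → P C P'
Add P' → ε

Productions for other non-terminals are unchanged:
  C → b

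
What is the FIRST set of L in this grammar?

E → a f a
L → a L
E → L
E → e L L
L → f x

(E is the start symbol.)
To compute FIRST(L), examine every production with L on the left-hand side, reading each right-hand side left to right until a non-nullable symbol is reached.

From L → a L:
  - a is a terminal: add 'a' and stop
From L → f x:
  - f is a terminal: add 'f' and stop

Collecting: FIRST(L) = { 'a', 'f' }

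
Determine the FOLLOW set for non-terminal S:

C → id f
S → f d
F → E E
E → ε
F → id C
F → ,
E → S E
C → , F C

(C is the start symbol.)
{ ',', 'f', 'id' }

In E → S E: S is followed by E, add FIRST(E) \ {ε} = { 'f' }
  E is nullable, so also add FOLLOW(E)

The FOLLOW sets referred to above (computed the same way, to a fixed point):
  FOLLOW(E) = { ',', 'f', 'id' }

Taking the union: FOLLOW(S) = { ',', 'f', 'id' }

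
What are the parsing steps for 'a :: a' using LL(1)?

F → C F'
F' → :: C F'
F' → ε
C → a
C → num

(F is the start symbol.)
LL(1) parsing maintains a stack (initially the start symbol over $) and the input. At each step: if the stack top is a terminal, match it against the current input token; if it is a non-terminal N, replace it with the RHS of M[N, lookahead] (the unique production whose predict set contains the lookahead).

Stack is shown with the top on the left.

Stack      Input     Action
---------------------------
F $        a :: a $  output F → C F'
C F' $     a :: a $  output C → a
a F' $     a :: a $  match 'a'
F' $       :: a $    output F' → :: C F'
:: C F' $  :: a $    match '::'
C F' $     a $       output C → a
a F' $     a $       match 'a'
F' $       $         output F' → ε
$          $         accept

The string is accepted.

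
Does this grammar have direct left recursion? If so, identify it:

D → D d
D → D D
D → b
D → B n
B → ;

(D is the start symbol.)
Yes, D is left-recursive

D → D d: LEFT RECURSIVE (starts with D)
D → D D: LEFT RECURSIVE (starts with D)
D → b: starts with b
D → B n: starts with B
B → ;: starts with ';'

The grammar has direct left recursion on: D.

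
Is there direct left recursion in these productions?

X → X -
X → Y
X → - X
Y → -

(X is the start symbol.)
Yes, X is left-recursive

Direct left recursion occurs when N → N α for some non-terminal N (the right-hand side begins with the left-hand side itself).

X → X -: LEFT RECURSIVE (starts with X)
X → Y: starts with Y
X → - X: starts with '-'
Y → -: starts with '-'

The grammar has direct left recursion on: X.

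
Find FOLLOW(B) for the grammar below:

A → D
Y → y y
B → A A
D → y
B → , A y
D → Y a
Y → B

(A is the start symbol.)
To compute FOLLOW(B), find every occurrence of B on a right-hand side N → α B β: add FIRST(β) \ {ε}, and if β is empty or nullable also add FOLLOW(N). Iterate to a fixed point.

In Y → B: B is at the end, add FOLLOW(Y)

The FOLLOW sets referred to above (computed the same way, to a fixed point):
  FOLLOW(Y) = { 'a' }

Taking the union: FOLLOW(B) = { 'a' }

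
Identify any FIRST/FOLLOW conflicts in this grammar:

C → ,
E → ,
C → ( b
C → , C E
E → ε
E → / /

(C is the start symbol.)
A FIRST/FOLLOW conflict occurs when a non-terminal N has a nullable alternative N → β (β ⇒* ε) and another alternative N → α with FIRST(α) ∩ FOLLOW(N) ≠ ∅: on such a lookahead the parser cannot decide between expanding α and letting N vanish via β.

Nullable non-terminals: E.

E: nullable alternative(s) E → ε; FOLLOW(E) = { $, ',', '/' }
  E → ,: FIRST \ {ε} = { ',' } — overlaps FOLLOW(E) on { ',' }: CONFLICT
  E → ε: FIRST \ {ε} = { } — this is the only nullable alternative, skip
  E → / /: FIRST \ {ε} = { '/' } — overlaps FOLLOW(E) on { '/' }: CONFLICT

C has no nullable alternative, so no FIRST/FOLLOW check is needed there.

So the grammar has 2 FIRST/FOLLOW conflicts (marked CONFLICT above).

Answer: Yes. E → ',' with FOLLOW(E) on { ',' }; E → '/' '/' with FOLLOW(E) on { '/' }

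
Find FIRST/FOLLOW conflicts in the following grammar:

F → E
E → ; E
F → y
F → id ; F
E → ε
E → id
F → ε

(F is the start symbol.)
A FIRST/FOLLOW conflict occurs when a non-terminal N has a nullable alternative N → β (β ⇒* ε) and another alternative N → α with FIRST(α) ∩ FOLLOW(N) ≠ ∅: on such a lookahead the parser cannot decide between expanding α and letting N vanish via β.

Nullable non-terminals: E, F.
FIRST sets used below: FIRST(E) = { ';', 'id', ε }

E: nullable alternative(s) E → ε; FOLLOW(E) = { $ }
  E → ; E: FIRST \ {ε} = { ';' } — disjoint from FOLLOW(E)
  E → ε: FIRST \ {ε} = { } — this is the only nullable alternative, skip
  E → id: FIRST \ {ε} = { 'id' } — disjoint from FOLLOW(E)

F: nullable alternative(s) F → E, F → ε; FOLLOW(F) = { $ }
  F → E: FIRST \ {ε} = { ';', 'id' } — disjoint from FOLLOW(F)
  F → y: FIRST \ {ε} = { 'y' } — disjoint from FOLLOW(F)
  F → id ; F: FIRST \ {ε} = { 'id' } — disjoint from FOLLOW(F)
  F → ε: FIRST \ {ε} = { } — disjoint from FOLLOW(F)

No FIRST/FOLLOW conflicts found.

Answer: No FIRST/FOLLOW conflicts.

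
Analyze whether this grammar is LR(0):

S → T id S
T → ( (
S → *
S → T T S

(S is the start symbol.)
A grammar is LR(0) if no state in the canonical LR(0) collection has:
  - both a shift item (dot before a terminal) and a complete item (shift-reduce conflict), or
  - two or more complete items (reduce-reduce conflict; the accept item [S' → S .] counts as a complete item here).

Augment with S' → S and build the canonical LR(0) collection (I0 = CLOSURE({[S' → . S]}), then GOTO on every symbol after a dot until no new states appear). It has 10 states:
  I0: { [S → . *], [S → . T T S], [S → . T id S], [S' → . S], [T → . ( (] }  — shift
  I1: { [T → ( . (] }  — shift
  I2: { [S → * .] }  — reduce
  I3: { [S' → S .] }  — accept
  I4: { [S → T . T S], [S → T . id S], [T → . ( (] }  — shift
  I5: { [S → . *], [S → . T T S], [S → . T id S], [S → T T . S], [T → . ( (] }  — shift
  I6: { [S → . *], [S → . T T S], [S → . T id S], [S → T id . S], [T → . ( (] }  — shift
  I7: { [S → T id S .] }  — reduce
  I8: { [S → T T S .] }  — reduce
  I9: { [T → ( ( .] }  — reduce

Every state is either a pure shift/goto state or contains exactly one complete item and nothing to shift — no conflicts. The grammar is LR(0).

Answer: Yes, the grammar is LR(0)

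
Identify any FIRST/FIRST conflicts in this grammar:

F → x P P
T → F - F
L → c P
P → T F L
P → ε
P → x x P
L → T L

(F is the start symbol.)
Yes. P → T F L / P → x x P on { 'x' }

A FIRST/FIRST conflict occurs when two productions N → α and N → β for the same non-terminal have FIRST(α) ∩ FIRST(β) ≠ ∅ (with ε ∈ FIRST of a nullable right-hand side, so two nullable alternatives also conflict).

FIRST sets of the non-terminals at (or reachable through a nullable prefix from) the front of some alternative:
  FIRST(T) = { 'x' }

Productions for L:
  L → c P: FIRST = { 'c' }
  L → T L: FIRST = { 'x' }
Productions for P:
  P → T F L: FIRST = { 'x' }
  P → ε: FIRST = { ε }
  P → x x P: FIRST = { 'x' }
F, T have only one production, so no FIRST/FIRST conflict is possible there.

Conflict for P: P → T F L and P → x x P
  Overlap: { 'x' }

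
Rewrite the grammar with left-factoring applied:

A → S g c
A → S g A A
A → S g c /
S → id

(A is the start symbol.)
Left-factoring transforms A → αβ₁ | αβ₂ into A → αA' and A' → β₁ | β₂
(α is the longest common prefix among the alternatives). Repeat until
no nonterminal has two alternatives with a common prefix.

Round 1: A has alternatives sharing prefix 'S g'. Introduce A': A → S g A'
  Add: A' → c
  Add: A' → A A
  Add: A' → c /

Round 2: A' has alternatives sharing prefix 'c'. Introduce A'': A' → c A''
  Add: A'' → ε
  Add: A'' → /

No remaining common prefixes — done.

Resulting grammar:
A → S g A'
A' → c A''
A'' → ε
A'' → /
A' → A A
S → id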